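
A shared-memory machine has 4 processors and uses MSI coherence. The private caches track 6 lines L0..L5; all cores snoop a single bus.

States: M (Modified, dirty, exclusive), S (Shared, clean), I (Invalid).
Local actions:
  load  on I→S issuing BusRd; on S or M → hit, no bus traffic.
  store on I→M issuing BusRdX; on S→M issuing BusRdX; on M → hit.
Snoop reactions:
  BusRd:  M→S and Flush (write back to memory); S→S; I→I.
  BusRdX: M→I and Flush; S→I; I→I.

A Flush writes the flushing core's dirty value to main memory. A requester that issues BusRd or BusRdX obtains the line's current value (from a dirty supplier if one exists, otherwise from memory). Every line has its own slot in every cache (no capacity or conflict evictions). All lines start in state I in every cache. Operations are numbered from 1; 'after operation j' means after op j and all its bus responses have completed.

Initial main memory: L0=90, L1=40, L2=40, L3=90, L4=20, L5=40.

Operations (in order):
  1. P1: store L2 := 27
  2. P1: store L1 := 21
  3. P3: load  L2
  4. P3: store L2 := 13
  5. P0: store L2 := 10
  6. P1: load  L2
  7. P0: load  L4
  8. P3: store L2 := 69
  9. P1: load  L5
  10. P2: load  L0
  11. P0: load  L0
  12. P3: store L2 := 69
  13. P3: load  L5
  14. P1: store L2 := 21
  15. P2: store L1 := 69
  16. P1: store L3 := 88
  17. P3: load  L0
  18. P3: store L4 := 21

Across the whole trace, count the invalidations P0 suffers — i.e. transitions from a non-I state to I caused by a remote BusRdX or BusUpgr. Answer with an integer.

invalidations = 2

1. P1: store L2 := 27  bus=[BusRdX]  L2: P0=I P1=M P2=I P3=I  mem[L2]=40
2. P1: store L1 := 21  bus=[BusRdX]  L1: P0=I P1=M P2=I P3=I  mem[L1]=40
3. P3: load  L2  bus=[BusRd,Flush]  L2: P0=I P1=S P2=I P3=S  mem[L2]=27
4. P3: store L2 := 13  bus=[BusRdX]  L2: P0=I P1=I P2=I P3=M  mem[L2]=27
5. P0: store L2 := 10  bus=[BusRdX,Flush]  L2: P0=M P1=I P2=I P3=I  mem[L2]=13
6. P1: load  L2  bus=[BusRd,Flush]  L2: P0=S P1=S P2=I P3=I  mem[L2]=10
7. P0: load  L4  bus=[BusRd]  L4: P0=S P1=I P2=I P3=I  mem[L4]=20
8. P3: store L2 := 69  bus=[BusRdX]  L2: P0=I P1=I P2=I P3=M  mem[L2]=10
9. P1: load  L5  bus=[BusRd]  L5: P0=I P1=S P2=I P3=I  mem[L5]=40
10. P2: load  L0  bus=[BusRd]  L0: P0=I P1=I P2=S P3=I  mem[L0]=90
11. P0: load  L0  bus=[BusRd]  L0: P0=S P1=I P2=S P3=I  mem[L0]=90
12. P3: store L2 := 69  bus=[-]  L2: P0=I P1=I P2=I P3=M  mem[L2]=10
13. P3: load  L5  bus=[BusRd]  L5: P0=I P1=S P2=I P3=S  mem[L5]=40
14. P1: store L2 := 21  bus=[BusRdX,Flush]  L2: P0=I P1=M P2=I P3=I  mem[L2]=69
15. P2: store L1 := 69  bus=[BusRdX,Flush]  L1: P0=I P1=I P2=M P3=I  mem[L1]=21
16. P1: store L3 := 88  bus=[BusRdX]  L3: P0=I P1=M P2=I P3=I  mem[L3]=90
17. P3: load  L0  bus=[BusRd]  L0: P0=S P1=I P2=S P3=S  mem[L0]=90
18. P3: store L4 := 21  bus=[BusRdX]  L4: P0=I P1=I P2=I P3=M  mem[L4]=20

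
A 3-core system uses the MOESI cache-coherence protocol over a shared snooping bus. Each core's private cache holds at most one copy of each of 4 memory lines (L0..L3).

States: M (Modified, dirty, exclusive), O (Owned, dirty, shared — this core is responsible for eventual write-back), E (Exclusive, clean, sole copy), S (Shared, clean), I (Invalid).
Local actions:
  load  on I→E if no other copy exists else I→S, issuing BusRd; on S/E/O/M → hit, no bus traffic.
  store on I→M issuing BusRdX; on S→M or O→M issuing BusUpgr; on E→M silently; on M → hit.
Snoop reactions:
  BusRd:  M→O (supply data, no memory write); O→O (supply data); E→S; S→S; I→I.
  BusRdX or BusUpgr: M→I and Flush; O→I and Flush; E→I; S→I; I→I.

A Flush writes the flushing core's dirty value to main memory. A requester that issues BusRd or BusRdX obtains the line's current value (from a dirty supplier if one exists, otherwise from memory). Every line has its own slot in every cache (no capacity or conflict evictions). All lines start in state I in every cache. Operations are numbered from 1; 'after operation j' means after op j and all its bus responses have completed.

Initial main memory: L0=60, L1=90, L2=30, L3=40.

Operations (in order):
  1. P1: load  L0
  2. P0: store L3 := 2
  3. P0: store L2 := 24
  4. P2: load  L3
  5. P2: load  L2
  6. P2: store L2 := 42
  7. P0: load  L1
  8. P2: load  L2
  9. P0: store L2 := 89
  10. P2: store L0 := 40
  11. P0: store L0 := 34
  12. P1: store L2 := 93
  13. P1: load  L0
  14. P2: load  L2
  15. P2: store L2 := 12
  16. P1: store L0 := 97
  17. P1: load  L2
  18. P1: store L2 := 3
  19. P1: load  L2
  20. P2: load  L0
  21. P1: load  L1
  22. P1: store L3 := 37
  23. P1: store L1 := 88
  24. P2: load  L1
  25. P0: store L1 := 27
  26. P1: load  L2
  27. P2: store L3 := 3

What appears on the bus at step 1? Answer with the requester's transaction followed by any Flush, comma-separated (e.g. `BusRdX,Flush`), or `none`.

bus = BusRd

  op1 P1: load  L0 → I/E/I on L0; bus BusRd; mem=60
  op2 P0: store L3 := 2 → M/I/I on L3; bus BusRdX; mem=40
  op3 P0: store L2 := 24 → M/I/I on L2; bus BusRdX; mem=30
  op4 P2: load  L3 → O/I/S on L3; bus BusRd; mem=40
  op5 P2: load  L2 → O/I/S on L2; bus BusRd; mem=30
  op6 P2: store L2 := 42 → I/I/M on L2; bus BusUpgr Flush; mem=24
  op7 P0: load  L1 → E/I/I on L1; bus BusRd; mem=90
  op8 P2: load  L2 → I/I/M on L2; bus (none); mem=24
  op9 P0: store L2 := 89 → M/I/I on L2; bus BusRdX Flush; mem=42
  op10 P2: store L0 := 40 → I/I/M on L0; bus BusRdX; mem=60
  op11 P0: store L0 := 34 → M/I/I on L0; bus BusRdX Flush; mem=40
  op12 P1: store L2 := 93 → I/M/I on L2; bus BusRdX Flush; mem=89
  op13 P1: load  L0 → O/S/I on L0; bus BusRd; mem=40
  op14 P2: load  L2 → I/O/S on L2; bus BusRd; mem=89
  op15 P2: store L2 := 12 → I/I/M on L2; bus BusUpgr Flush; mem=93
  op16 P1: store L0 := 97 → I/M/I on L0; bus BusUpgr Flush; mem=34
  op17 P1: load  L2 → I/S/O on L2; bus BusRd; mem=93
  op18 P1: store L2 := 3 → I/M/I on L2; bus BusUpgr Flush; mem=12
  op19 P1: load  L2 → I/M/I on L2; bus (none); mem=12
  op20 P2: load  L0 → I/O/S on L0; bus BusRd; mem=34
  op21 P1: load  L1 → S/S/I on L1; bus BusRd; mem=90
  op22 P1: store L3 := 37 → I/M/I on L3; bus BusRdX Flush; mem=2
  op23 P1: store L1 := 88 → I/M/I on L1; bus BusUpgr; mem=90
  op24 P2: load  L1 → I/O/S on L1; bus BusRd; mem=90
  op25 P0: store L1 := 27 → M/I/I on L1; bus BusRdX Flush; mem=88
  op26 P1: load  L2 → I/M/I on L2; bus (none); mem=12
  op27 P2: store L3 := 3 → I/I/M on L3; bus BusRdX Flush; mem=37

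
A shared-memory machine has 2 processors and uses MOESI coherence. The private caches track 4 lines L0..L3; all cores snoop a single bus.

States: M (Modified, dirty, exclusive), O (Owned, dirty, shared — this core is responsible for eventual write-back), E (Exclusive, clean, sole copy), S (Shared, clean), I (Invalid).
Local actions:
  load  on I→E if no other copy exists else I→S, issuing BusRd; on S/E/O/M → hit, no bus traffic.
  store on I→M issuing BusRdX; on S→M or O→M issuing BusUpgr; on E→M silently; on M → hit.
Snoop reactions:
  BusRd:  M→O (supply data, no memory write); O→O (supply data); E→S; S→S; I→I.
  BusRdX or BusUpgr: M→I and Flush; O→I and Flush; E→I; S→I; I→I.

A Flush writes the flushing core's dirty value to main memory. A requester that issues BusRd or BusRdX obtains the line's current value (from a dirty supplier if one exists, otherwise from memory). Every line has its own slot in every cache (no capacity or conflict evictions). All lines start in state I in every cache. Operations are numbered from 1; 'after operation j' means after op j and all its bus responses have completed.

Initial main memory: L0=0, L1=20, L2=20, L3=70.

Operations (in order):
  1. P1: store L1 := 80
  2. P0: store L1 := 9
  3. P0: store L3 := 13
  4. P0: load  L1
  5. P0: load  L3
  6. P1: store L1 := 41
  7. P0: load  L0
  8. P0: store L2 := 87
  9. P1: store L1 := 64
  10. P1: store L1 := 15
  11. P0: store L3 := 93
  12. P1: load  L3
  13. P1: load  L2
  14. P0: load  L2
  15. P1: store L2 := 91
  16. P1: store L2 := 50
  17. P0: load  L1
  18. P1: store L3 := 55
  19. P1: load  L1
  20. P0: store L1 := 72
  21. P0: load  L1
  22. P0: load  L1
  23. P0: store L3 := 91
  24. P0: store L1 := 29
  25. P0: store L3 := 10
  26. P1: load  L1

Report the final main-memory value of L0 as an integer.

memory[L0] = 0

  op1 P1: store L1 := 80 → I/M on L1; bus BusRdX; mem=20
  op2 P0: store L1 := 9 → M/I on L1; bus BusRdX Flush; mem=80
  op3 P0: store L3 := 13 → M/I on L3; bus BusRdX; mem=70
  op4 P0: load  L1 → M/I on L1; bus (none); mem=80
  op5 P0: load  L3 → M/I on L3; bus (none); mem=70
  op6 P1: store L1 := 41 → I/M on L1; bus BusRdX Flush; mem=9
  op7 P0: load  L0 → E/I on L0; bus BusRd; mem=0
  op8 P0: store L2 := 87 → M/I on L2; bus BusRdX; mem=20
  op9 P1: store L1 := 64 → I/M on L1; bus (none); mem=9
  op10 P1: store L1 := 15 → I/M on L1; bus (none); mem=9
  op11 P0: store L3 := 93 → M/I on L3; bus (none); mem=70
  op12 P1: load  L3 → O/S on L3; bus BusRd; mem=70
  op13 P1: load  L2 → O/S on L2; bus BusRd; mem=20
  op14 P0: load  L2 → O/S on L2; bus (none); mem=20
  op15 P1: store L2 := 91 → I/M on L2; bus BusUpgr Flush; mem=87
  op16 P1: store L2 := 50 → I/M on L2; bus (none); mem=87
  op17 P0: load  L1 → S/O on L1; bus BusRd; mem=9
  op18 P1: store L3 := 55 → I/M on L3; bus BusUpgr Flush; mem=93
  op19 P1: load  L1 → S/O on L1; bus (none); mem=9
  op20 P0: store L1 := 72 → M/I on L1; bus BusUpgr Flush; mem=15
  op21 P0: load  L1 → M/I on L1; bus (none); mem=15
  op22 P0: load  L1 → M/I on L1; bus (none); mem=15
  op23 P0: store L3 := 91 → M/I on L3; bus BusRdX Flush; mem=55
  op24 P0: store L1 := 29 → M/I on L1; bus (none); mem=15
  op25 P0: store L3 := 10 → M/I on L3; bus (none); mem=55
  op26 P1: load  L1 → O/S on L1; bus BusRd; mem=15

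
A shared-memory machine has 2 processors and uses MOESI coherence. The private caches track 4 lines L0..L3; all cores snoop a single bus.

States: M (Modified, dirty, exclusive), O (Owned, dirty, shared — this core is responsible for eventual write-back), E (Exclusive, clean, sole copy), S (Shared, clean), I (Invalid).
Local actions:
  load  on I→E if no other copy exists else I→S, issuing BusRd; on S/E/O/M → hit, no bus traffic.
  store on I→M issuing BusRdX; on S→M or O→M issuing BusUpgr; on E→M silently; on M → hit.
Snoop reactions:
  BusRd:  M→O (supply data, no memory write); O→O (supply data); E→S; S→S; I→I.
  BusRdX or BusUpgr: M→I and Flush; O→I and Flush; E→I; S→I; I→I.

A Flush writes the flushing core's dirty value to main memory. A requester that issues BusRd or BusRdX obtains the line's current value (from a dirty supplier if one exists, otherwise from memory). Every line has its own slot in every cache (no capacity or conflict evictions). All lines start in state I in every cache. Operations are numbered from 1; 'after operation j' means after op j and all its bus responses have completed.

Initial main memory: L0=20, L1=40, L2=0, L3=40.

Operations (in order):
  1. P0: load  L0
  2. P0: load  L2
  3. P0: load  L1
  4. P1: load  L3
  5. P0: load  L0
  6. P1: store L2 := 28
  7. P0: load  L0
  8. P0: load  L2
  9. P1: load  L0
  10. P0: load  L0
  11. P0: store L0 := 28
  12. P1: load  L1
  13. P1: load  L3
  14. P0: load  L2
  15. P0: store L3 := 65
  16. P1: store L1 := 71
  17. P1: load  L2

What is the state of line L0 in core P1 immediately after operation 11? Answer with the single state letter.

state = I

1. P0: load  L0  bus=[BusRd]  L0: P0=E P1=I  mem[L0]=20
2. P0: load  L2  bus=[BusRd]  L2: P0=E P1=I  mem[L2]=0
3. P0: load  L1  bus=[BusRd]  L1: P0=E P1=I  mem[L1]=40
4. P1: load  L3  bus=[BusRd]  L3: P0=I P1=E  mem[L3]=40
5. P0: load  L0  bus=[-]  L0: P0=E P1=I  mem[L0]=20
6. P1: store L2 := 28  bus=[BusRdX]  L2: P0=I P1=M  mem[L2]=0
7. P0: load  L0  bus=[-]  L0: P0=E P1=I  mem[L0]=20
8. P0: load  L2  bus=[BusRd]  L2: P0=S P1=O  mem[L2]=0
9. P1: load  L0  bus=[BusRd]  L0: P0=S P1=S  mem[L0]=20
10. P0: load  L0  bus=[-]  L0: P0=S P1=S  mem[L0]=20
11. P0: store L0 := 28  bus=[BusUpgr]  L0: P0=M P1=I  mem[L0]=20
12. P1: load  L1  bus=[BusRd]  L1: P0=S P1=S  mem[L1]=40
13. P1: load  L3  bus=[-]  L3: P0=I P1=E  mem[L3]=40
14. P0: load  L2  bus=[-]  L2: P0=S P1=O  mem[L2]=0
15. P0: store L3 := 65  bus=[BusRdX]  L3: P0=M P1=I  mem[L3]=40
16. P1: store L1 := 71  bus=[BusUpgr]  L1: P0=I P1=M  mem[L1]=40
17. P1: load  L2  bus=[-]  L2: P0=S P1=O  mem[L2]=0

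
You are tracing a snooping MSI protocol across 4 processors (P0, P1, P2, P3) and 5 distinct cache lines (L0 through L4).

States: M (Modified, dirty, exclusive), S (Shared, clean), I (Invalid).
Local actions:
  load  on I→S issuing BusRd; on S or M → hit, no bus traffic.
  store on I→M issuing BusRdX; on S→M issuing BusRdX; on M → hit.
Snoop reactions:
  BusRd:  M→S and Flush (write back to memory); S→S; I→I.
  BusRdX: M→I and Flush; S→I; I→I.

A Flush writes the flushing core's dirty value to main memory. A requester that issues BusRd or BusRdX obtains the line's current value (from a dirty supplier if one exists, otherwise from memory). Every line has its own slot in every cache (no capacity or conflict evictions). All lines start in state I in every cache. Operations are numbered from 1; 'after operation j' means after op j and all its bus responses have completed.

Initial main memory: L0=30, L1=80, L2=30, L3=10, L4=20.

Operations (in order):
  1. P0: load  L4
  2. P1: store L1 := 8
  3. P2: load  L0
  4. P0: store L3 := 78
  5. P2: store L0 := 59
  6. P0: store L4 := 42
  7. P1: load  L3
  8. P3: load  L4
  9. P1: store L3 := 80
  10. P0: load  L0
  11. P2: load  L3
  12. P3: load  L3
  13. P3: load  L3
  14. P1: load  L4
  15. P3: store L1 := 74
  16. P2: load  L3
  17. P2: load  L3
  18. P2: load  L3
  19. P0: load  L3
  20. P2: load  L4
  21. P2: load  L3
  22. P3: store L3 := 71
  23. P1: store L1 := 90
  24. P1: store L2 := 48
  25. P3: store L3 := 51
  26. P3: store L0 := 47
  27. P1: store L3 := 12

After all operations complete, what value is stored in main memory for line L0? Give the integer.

1. P0: load  L4  bus=[BusRd]  L4: P0=S P1=I P2=I P3=I  mem[L4]=20
2. P1: store L1 := 8  bus=[BusRdX]  L1: P0=I P1=M P2=I P3=I  mem[L1]=80
3. P2: load  L0  bus=[BusRd]  L0: P0=I P1=I P2=S P3=I  mem[L0]=30
4. P0: store L3 := 78  bus=[BusRdX]  L3: P0=M P1=I P2=I P3=I  mem[L3]=10
5. P2: store L0 := 59  bus=[BusRdX]  L0: P0=I P1=I P2=M P3=I  mem[L0]=30
6. P0: store L4 := 42  bus=[BusRdX]  L4: P0=M P1=I P2=I P3=I  mem[L4]=20
7. P1: load  L3  bus=[BusRd,Flush]  L3: P0=S P1=S P2=I P3=I  mem[L3]=78
8. P3: load  L4  bus=[BusRd,Flush]  L4: P0=S P1=I P2=I P3=S  mem[L4]=42
9. P1: store L3 := 80  bus=[BusRdX]  L3: P0=I P1=M P2=I P3=I  mem[L3]=78
10. P0: load  L0  bus=[BusRd,Flush]  L0: P0=S P1=I P2=S P3=I  mem[L0]=59
11. P2: load  L3  bus=[BusRd,Flush]  L3: P0=I P1=S P2=S P3=I  mem[L3]=80
12. P3: load  L3  bus=[BusRd]  L3: P0=I P1=S P2=S P3=S  mem[L3]=80
13. P3: load  L3  bus=[-]  L3: P0=I P1=S P2=S P3=S  mem[L3]=80
14. P1: load  L4  bus=[BusRd]  L4: P0=S P1=S P2=I P3=S  mem[L4]=42
15. P3: store L1 := 74  bus=[BusRdX,Flush]  L1: P0=I P1=I P2=I P3=M  mem[L1]=8
16. P2: load  L3  bus=[-]  L3: P0=I P1=S P2=S P3=S  mem[L3]=80
17. P2: load  L3  bus=[-]  L3: P0=I P1=S P2=S P3=S  mem[L3]=80
18. P2: load  L3  bus=[-]  L3: P0=I P1=S P2=S P3=S  mem[L3]=80
19. P0: load  L3  bus=[BusRd]  L3: P0=S P1=S P2=S P3=S  mem[L3]=80
20. P2: load  L4  bus=[BusRd]  L4: P0=S P1=S P2=S P3=S  mem[L4]=42
21. P2: load  L3  bus=[-]  L3: P0=S P1=S P2=S P3=S  mem[L3]=80
22. P3: store L3 := 71  bus=[BusRdX]  L3: P0=I P1=I P2=I P3=M  mem[L3]=80
23. P1: store L1 := 90  bus=[BusRdX,Flush]  L1: P0=I P1=M P2=I P3=I  mem[L1]=74
24. P1: store L2 := 48  bus=[BusRdX]  L2: P0=I P1=M P2=I P3=I  mem[L2]=30
25. P3: store L3 := 51  bus=[-]  L3: P0=I P1=I P2=I P3=M  mem[L3]=80
26. P3: store L0 := 47  bus=[BusRdX]  L0: P0=I P1=I P2=I P3=M  mem[L0]=59
27. P1: store L3 := 12  bus=[BusRdX,Flush]  L3: P0=I P1=M P2=I P3=I  mem[L3]=51

memory[L0] = 59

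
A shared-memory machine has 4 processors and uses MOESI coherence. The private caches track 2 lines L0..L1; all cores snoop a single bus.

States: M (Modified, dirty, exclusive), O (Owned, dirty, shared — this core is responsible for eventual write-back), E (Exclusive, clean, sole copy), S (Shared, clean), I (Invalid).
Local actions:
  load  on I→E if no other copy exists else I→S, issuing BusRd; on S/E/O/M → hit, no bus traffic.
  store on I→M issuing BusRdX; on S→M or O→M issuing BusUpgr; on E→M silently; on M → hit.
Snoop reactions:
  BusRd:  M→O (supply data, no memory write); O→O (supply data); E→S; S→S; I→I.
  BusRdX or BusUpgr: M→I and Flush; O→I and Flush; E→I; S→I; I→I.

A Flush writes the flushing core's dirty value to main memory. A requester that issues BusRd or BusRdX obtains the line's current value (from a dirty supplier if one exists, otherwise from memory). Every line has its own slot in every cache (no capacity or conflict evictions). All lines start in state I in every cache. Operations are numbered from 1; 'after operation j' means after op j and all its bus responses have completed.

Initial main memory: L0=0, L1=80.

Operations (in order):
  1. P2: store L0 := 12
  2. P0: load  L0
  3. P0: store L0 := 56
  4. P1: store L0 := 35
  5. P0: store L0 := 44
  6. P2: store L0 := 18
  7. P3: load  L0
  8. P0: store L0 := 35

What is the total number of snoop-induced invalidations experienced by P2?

step 1: P2: store L0 := 12  ⟶  IIMI  (L0)  txn=BusRdX  M[L0]=0
step 2: P0: load  L0  ⟶  SIOI  (L0)  txn=BusRd  M[L0]=0
step 3: P0: store L0 := 56  ⟶  MIII  (L0)  txn=BusUpgr+Flush  M[L0]=12
step 4: P1: store L0 := 35  ⟶  IMII  (L0)  txn=BusRdX+Flush  M[L0]=56
step 5: P0: store L0 := 44  ⟶  MIII  (L0)  txn=BusRdX+Flush  M[L0]=35
step 6: P2: store L0 := 18  ⟶  IIMI  (L0)  txn=BusRdX+Flush  M[L0]=44
step 7: P3: load  L0  ⟶  IIOS  (L0)  txn=BusRd  M[L0]=44
step 8: P0: store L0 := 35  ⟶  MIII  (L0)  txn=BusRdX+Flush  M[L0]=18

invalidations = 2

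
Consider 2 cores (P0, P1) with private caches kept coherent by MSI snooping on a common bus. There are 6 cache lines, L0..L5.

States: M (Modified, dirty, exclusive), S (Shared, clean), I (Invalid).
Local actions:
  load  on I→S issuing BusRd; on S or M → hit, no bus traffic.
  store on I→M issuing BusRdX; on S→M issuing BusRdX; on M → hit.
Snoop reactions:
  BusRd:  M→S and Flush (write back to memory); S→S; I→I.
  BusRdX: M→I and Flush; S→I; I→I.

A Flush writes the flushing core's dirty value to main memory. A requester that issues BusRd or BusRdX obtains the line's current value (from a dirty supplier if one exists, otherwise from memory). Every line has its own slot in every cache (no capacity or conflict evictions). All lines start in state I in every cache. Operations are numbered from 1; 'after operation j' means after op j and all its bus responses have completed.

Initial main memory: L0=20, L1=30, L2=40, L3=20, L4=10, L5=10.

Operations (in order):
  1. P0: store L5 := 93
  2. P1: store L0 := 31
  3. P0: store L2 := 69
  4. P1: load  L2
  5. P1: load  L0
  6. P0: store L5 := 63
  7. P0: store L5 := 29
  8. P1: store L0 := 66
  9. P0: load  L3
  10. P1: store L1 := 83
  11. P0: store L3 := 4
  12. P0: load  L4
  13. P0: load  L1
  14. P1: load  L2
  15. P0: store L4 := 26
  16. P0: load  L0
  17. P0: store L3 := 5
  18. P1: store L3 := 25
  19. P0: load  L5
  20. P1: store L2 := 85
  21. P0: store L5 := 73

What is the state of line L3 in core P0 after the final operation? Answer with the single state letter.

state = I

step 1: P0: store L5 := 93  ⟶  MI  (L5)  txn=BusRdX  M[L5]=10
step 2: P1: store L0 := 31  ⟶  IM  (L0)  txn=BusRdX  M[L0]=20
step 3: P0: store L2 := 69  ⟶  MI  (L2)  txn=BusRdX  M[L2]=40
step 4: P1: load  L2  ⟶  SS  (L2)  txn=BusRd+Flush  M[L2]=69
step 5: P1: load  L0  ⟶  IM  (L0)  txn=∅  M[L0]=20
step 6: P0: store L5 := 63  ⟶  MI  (L5)  txn=∅  M[L5]=10
step 7: P0: store L5 := 29  ⟶  MI  (L5)  txn=∅  M[L5]=10
step 8: P1: store L0 := 66  ⟶  IM  (L0)  txn=∅  M[L0]=20
step 9: P0: load  L3  ⟶  SI  (L3)  txn=BusRd  M[L3]=20
step 10: P1: store L1 := 83  ⟶  IM  (L1)  txn=BusRdX  M[L1]=30
step 11: P0: store L3 := 4  ⟶  MI  (L3)  txn=BusRdX  M[L3]=20
step 12: P0: load  L4  ⟶  SI  (L4)  txn=BusRd  M[L4]=10
step 13: P0: load  L1  ⟶  SS  (L1)  txn=BusRd+Flush  M[L1]=83
step 14: P1: load  L2  ⟶  SS  (L2)  txn=∅  M[L2]=69
step 15: P0: store L4 := 26  ⟶  MI  (L4)  txn=BusRdX  M[L4]=10
step 16: P0: load  L0  ⟶  SS  (L0)  txn=BusRd+Flush  M[L0]=66
step 17: P0: store L3 := 5  ⟶  MI  (L3)  txn=∅  M[L3]=20
step 18: P1: store L3 := 25  ⟶  IM  (L3)  txn=BusRdX+Flush  M[L3]=5
step 19: P0: load  L5  ⟶  MI  (L5)  txn=∅  M[L5]=10
step 20: P1: store L2 := 85  ⟶  IM  (L2)  txn=BusRdX  M[L2]=69
step 21: P0: store L5 := 73  ⟶  MI  (L5)  txn=∅  M[L5]=10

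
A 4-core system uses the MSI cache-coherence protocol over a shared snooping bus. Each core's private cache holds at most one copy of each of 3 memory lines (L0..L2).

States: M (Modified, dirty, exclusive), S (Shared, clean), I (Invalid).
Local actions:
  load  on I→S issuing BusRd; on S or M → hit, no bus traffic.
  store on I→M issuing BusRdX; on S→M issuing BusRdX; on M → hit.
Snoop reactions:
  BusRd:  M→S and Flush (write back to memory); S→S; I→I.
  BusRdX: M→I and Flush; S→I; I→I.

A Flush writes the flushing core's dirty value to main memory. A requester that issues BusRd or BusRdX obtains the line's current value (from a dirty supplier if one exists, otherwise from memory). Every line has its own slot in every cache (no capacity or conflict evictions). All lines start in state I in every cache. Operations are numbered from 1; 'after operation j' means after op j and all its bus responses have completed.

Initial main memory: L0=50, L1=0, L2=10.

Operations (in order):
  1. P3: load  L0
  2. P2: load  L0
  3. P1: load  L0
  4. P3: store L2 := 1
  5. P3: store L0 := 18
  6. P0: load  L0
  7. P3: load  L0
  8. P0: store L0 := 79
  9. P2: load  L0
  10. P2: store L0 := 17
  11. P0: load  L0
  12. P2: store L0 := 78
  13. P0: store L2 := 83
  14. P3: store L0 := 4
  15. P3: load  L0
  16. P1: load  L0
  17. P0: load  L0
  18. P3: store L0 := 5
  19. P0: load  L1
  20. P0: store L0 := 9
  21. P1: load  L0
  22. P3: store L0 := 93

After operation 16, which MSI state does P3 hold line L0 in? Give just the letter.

1. P3: load  L0  bus=[BusRd]  L0: P0=I P1=I P2=I P3=S  mem[L0]=50
2. P2: load  L0  bus=[BusRd]  L0: P0=I P1=I P2=S P3=S  mem[L0]=50
3. P1: load  L0  bus=[BusRd]  L0: P0=I P1=S P2=S P3=S  mem[L0]=50
4. P3: store L2 := 1  bus=[BusRdX]  L2: P0=I P1=I P2=I P3=M  mem[L2]=10
5. P3: store L0 := 18  bus=[BusRdX]  L0: P0=I P1=I P2=I P3=M  mem[L0]=50
6. P0: load  L0  bus=[BusRd,Flush]  L0: P0=S P1=I P2=I P3=S  mem[L0]=18
7. P3: load  L0  bus=[-]  L0: P0=S P1=I P2=I P3=S  mem[L0]=18
8. P0: store L0 := 79  bus=[BusRdX]  L0: P0=M P1=I P2=I P3=I  mem[L0]=18
9. P2: load  L0  bus=[BusRd,Flush]  L0: P0=S P1=I P2=S P3=I  mem[L0]=79
10. P2: store L0 := 17  bus=[BusRdX]  L0: P0=I P1=I P2=M P3=I  mem[L0]=79
11. P0: load  L0  bus=[BusRd,Flush]  L0: P0=S P1=I P2=S P3=I  mem[L0]=17
12. P2: store L0 := 78  bus=[BusRdX]  L0: P0=I P1=I P2=M P3=I  mem[L0]=17
13. P0: store L2 := 83  bus=[BusRdX,Flush]  L2: P0=M P1=I P2=I P3=I  mem[L2]=1
14. P3: store L0 := 4  bus=[BusRdX,Flush]  L0: P0=I P1=I P2=I P3=M  mem[L0]=78
15. P3: load  L0  bus=[-]  L0: P0=I P1=I P2=I P3=M  mem[L0]=78
16. P1: load  L0  bus=[BusRd,Flush]  L0: P0=I P1=S P2=I P3=S  mem[L0]=4
17. P0: load  L0  bus=[BusRd]  L0: P0=S P1=S P2=I P3=S  mem[L0]=4
18. P3: store L0 := 5  bus=[BusRdX]  L0: P0=I P1=I P2=I P3=M  mem[L0]=4
19. P0: load  L1  bus=[BusRd]  L1: P0=S P1=I P2=I P3=I  mem[L1]=0
20. P0: store L0 := 9  bus=[BusRdX,Flush]  L0: P0=M P1=I P2=I P3=I  mem[L0]=5
21. P1: load  L0  bus=[BusRd,Flush]  L0: P0=S P1=S P2=I P3=I  mem[L0]=9
22. P3: store L0 := 93  bus=[BusRdX]  L0: P0=I P1=I P2=I P3=M  mem[L0]=9

state = S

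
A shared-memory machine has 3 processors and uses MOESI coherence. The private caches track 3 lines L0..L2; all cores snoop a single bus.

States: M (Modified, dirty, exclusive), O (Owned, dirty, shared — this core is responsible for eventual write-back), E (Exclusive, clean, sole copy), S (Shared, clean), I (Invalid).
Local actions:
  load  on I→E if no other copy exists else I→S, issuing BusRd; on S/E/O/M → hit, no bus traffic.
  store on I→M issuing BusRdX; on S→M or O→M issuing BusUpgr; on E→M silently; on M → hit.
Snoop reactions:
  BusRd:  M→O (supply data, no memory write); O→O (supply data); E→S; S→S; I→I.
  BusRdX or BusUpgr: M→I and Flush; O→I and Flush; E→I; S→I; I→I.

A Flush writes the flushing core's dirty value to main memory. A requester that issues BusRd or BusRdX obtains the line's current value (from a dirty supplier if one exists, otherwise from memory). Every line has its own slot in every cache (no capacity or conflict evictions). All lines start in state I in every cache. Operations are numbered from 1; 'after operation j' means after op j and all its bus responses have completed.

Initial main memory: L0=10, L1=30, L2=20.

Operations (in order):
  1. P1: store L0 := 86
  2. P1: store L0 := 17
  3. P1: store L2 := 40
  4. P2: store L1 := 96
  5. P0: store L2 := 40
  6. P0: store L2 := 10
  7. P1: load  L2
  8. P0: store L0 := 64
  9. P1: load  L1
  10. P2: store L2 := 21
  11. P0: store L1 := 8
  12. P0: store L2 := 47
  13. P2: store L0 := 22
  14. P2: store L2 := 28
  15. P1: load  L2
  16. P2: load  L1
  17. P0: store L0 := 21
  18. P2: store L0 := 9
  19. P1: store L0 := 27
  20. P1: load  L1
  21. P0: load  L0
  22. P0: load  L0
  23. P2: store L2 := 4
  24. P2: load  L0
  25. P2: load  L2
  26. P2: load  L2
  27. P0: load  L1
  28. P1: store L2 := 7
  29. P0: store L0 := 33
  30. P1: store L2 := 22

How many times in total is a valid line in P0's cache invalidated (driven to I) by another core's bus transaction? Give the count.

1. P1: store L0 := 86  bus=[BusRdX]  L0: P0=I P1=M P2=I  mem[L0]=10
2. P1: store L0 := 17  bus=[-]  L0: P0=I P1=M P2=I  mem[L0]=10
3. P1: store L2 := 40  bus=[BusRdX]  L2: P0=I P1=M P2=I  mem[L2]=20
4. P2: store L1 := 96  bus=[BusRdX]  L1: P0=I P1=I P2=M  mem[L1]=30
5. P0: store L2 := 40  bus=[BusRdX,Flush]  L2: P0=M P1=I P2=I  mem[L2]=40
6. P0: store L2 := 10  bus=[-]  L2: P0=M P1=I P2=I  mem[L2]=40
7. P1: load  L2  bus=[BusRd]  L2: P0=O P1=S P2=I  mem[L2]=40
8. P0: store L0 := 64  bus=[BusRdX,Flush]  L0: P0=M P1=I P2=I  mem[L0]=17
9. P1: load  L1  bus=[BusRd]  L1: P0=I P1=S P2=O  mem[L1]=30
10. P2: store L2 := 21  bus=[BusRdX,Flush]  L2: P0=I P1=I P2=M  mem[L2]=10
11. P0: store L1 := 8  bus=[BusRdX,Flush]  L1: P0=M P1=I P2=I  mem[L1]=96
12. P0: store L2 := 47  bus=[BusRdX,Flush]  L2: P0=M P1=I P2=I  mem[L2]=21
13. P2: store L0 := 22  bus=[BusRdX,Flush]  L0: P0=I P1=I P2=M  mem[L0]=64
14. P2: store L2 := 28  bus=[BusRdX,Flush]  L2: P0=I P1=I P2=M  mem[L2]=47
15. P1: load  L2  bus=[BusRd]  L2: P0=I P1=S P2=O  mem[L2]=47
16. P2: load  L1  bus=[BusRd]  L1: P0=O P1=I P2=S  mem[L1]=96
17. P0: store L0 := 21  bus=[BusRdX,Flush]  L0: P0=M P1=I P2=I  mem[L0]=22
18. P2: store L0 := 9  bus=[BusRdX,Flush]  L0: P0=I P1=I P2=M  mem[L0]=21
19. P1: store L0 := 27  bus=[BusRdX,Flush]  L0: P0=I P1=M P2=I  mem[L0]=9
20. P1: load  L1  bus=[BusRd]  L1: P0=O P1=S P2=S  mem[L1]=96
21. P0: load  L0  bus=[BusRd]  L0: P0=S P1=O P2=I  mem[L0]=9
22. P0: load  L0  bus=[-]  L0: P0=S P1=O P2=I  mem[L0]=9
23. P2: store L2 := 4  bus=[BusUpgr]  L2: P0=I P1=I P2=M  mem[L2]=47
24. P2: load  L0  bus=[BusRd]  L0: P0=S P1=O P2=S  mem[L0]=9
25. P2: load  L2  bus=[-]  L2: P0=I P1=I P2=M  mem[L2]=47
26. P2: load  L2  bus=[-]  L2: P0=I P1=I P2=M  mem[L2]=47
27. P0: load  L1  bus=[-]  L1: P0=O P1=S P2=S  mem[L1]=96
28. P1: store L2 := 7  bus=[BusRdX,Flush]  L2: P0=I P1=M P2=I  mem[L2]=4
29. P0: store L0 := 33  bus=[BusUpgr,Flush]  L0: P0=M P1=I P2=I  mem[L0]=27
30. P1: store L2 := 22  bus=[-]  L2: P0=I P1=M P2=I  mem[L2]=4

invalidations = 4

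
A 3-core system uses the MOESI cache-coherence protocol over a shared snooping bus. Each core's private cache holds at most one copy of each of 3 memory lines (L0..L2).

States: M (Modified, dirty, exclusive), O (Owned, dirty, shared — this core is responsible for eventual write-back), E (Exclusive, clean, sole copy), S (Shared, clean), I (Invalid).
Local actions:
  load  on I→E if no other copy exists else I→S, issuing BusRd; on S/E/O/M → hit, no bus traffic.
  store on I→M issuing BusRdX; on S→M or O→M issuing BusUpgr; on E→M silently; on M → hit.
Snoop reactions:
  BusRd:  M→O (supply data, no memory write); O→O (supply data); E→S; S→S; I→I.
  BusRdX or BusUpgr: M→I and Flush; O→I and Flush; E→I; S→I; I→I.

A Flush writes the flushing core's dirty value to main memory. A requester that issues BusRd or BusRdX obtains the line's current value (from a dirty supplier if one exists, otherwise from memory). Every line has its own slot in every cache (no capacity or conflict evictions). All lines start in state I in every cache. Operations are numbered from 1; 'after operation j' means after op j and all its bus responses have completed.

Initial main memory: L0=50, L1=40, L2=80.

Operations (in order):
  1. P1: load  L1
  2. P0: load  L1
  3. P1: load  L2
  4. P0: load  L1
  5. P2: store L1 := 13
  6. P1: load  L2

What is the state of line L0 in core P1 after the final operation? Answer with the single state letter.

step 1: P1: load  L1  ⟶  IEI  (L1)  txn=BusRd  M[L1]=40
step 2: P0: load  L1  ⟶  SSI  (L1)  txn=BusRd  M[L1]=40
step 3: P1: load  L2  ⟶  IEI  (L2)  txn=BusRd  M[L2]=80
step 4: P0: load  L1  ⟶  SSI  (L1)  txn=∅  M[L1]=40
step 5: P2: store L1 := 13  ⟶  IIM  (L1)  txn=BusRdX  M[L1]=40
step 6: P1: load  L2  ⟶  IEI  (L2)  txn=∅  M[L2]=80

state = I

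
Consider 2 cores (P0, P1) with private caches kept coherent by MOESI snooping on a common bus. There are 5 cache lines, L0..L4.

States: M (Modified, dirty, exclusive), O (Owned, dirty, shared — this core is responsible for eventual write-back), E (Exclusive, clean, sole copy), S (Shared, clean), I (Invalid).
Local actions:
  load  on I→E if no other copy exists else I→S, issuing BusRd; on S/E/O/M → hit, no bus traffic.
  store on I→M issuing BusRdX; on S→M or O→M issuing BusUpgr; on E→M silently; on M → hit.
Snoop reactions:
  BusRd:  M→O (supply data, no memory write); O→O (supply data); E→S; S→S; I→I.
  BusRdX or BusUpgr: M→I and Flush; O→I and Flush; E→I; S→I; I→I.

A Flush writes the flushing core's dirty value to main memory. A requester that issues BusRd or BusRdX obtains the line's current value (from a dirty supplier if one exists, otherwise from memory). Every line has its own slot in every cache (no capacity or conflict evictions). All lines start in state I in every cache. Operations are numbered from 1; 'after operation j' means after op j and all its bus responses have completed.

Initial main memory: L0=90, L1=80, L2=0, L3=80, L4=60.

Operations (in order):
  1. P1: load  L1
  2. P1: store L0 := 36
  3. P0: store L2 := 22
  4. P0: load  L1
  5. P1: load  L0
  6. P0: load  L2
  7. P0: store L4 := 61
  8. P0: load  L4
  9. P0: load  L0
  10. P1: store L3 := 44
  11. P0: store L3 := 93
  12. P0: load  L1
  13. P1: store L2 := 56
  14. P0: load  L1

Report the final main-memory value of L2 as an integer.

[1] P1: load  L1 | P0:I, P1:E(80) | bus: BusRd
[2] P1: store L0 := 36 | P0:I, P1:M(36) | bus: BusRdX
[3] P0: store L2 := 22 | P0:M(22), P1:I | bus: BusRdX
[4] P0: load  L1 | P0:S(80), P1:S(80) | bus: BusRd
[5] P1: load  L0 | P0:I, P1:M(36) | bus: none
[6] P0: load  L2 | P0:M(22), P1:I | bus: none
[7] P0: store L4 := 61 | P0:M(61), P1:I | bus: BusRdX
[8] P0: load  L4 | P0:M(61), P1:I | bus: none
[9] P0: load  L0 | P0:S(36), P1:O(36) | bus: BusRd
[10] P1: store L3 := 44 | P0:I, P1:M(44) | bus: BusRdX
[11] P0: store L3 := 93 | P0:M(93), P1:I | bus: BusRdX,Flush
[12] P0: load  L1 | P0:S(80), P1:S(80) | bus: none
[13] P1: store L2 := 56 | P0:I, P1:M(56) | bus: BusRdX,Flush
[14] P0: load  L1 | P0:S(80), P1:S(80) | bus: none

memory[L2] = 22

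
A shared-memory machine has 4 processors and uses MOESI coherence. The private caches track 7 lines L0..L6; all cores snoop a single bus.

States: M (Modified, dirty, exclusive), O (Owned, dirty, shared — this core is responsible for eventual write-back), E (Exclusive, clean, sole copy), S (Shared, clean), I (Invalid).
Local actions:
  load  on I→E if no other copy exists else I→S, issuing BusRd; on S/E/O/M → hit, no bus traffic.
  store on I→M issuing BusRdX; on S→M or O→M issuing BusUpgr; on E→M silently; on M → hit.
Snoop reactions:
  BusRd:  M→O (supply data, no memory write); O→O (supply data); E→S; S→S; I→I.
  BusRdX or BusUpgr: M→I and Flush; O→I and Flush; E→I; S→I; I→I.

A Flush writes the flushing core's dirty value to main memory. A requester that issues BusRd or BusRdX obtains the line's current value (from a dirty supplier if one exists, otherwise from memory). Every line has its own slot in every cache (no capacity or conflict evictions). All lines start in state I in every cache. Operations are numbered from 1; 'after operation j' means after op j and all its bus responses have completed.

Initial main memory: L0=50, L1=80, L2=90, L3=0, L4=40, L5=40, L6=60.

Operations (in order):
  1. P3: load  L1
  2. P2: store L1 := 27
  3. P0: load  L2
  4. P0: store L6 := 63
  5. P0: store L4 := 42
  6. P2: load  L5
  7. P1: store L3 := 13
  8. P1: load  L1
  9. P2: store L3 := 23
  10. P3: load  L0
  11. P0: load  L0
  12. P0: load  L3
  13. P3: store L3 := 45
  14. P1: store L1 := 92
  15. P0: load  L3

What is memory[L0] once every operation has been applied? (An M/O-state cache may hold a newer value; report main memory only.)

  op1 P3: load  L1 → I/I/I/E on L1; bus BusRd; mem=80
  op2 P2: store L1 := 27 → I/I/M/I on L1; bus BusRdX; mem=80
  op3 P0: load  L2 → E/I/I/I on L2; bus BusRd; mem=90
  op4 P0: store L6 := 63 → M/I/I/I on L6; bus BusRdX; mem=60
  op5 P0: store L4 := 42 → M/I/I/I on L4; bus BusRdX; mem=40
  op6 P2: load  L5 → I/I/E/I on L5; bus BusRd; mem=40
  op7 P1: store L3 := 13 → I/M/I/I on L3; bus BusRdX; mem=0
  op8 P1: load  L1 → I/S/O/I on L1; bus BusRd; mem=80
  op9 P2: store L3 := 23 → I/I/M/I on L3; bus BusRdX Flush; mem=13
  op10 P3: load  L0 → I/I/I/E on L0; bus BusRd; mem=50
  op11 P0: load  L0 → S/I/I/S on L0; bus BusRd; mem=50
  op12 P0: load  L3 → S/I/O/I on L3; bus BusRd; mem=13
  op13 P3: store L3 := 45 → I/I/I/M on L3; bus BusRdX Flush; mem=23
  op14 P1: store L1 := 92 → I/M/I/I on L1; bus BusUpgr Flush; mem=27
  op15 P0: load  L3 → S/I/I/O on L3; bus BusRd; mem=23

memory[L0] = 50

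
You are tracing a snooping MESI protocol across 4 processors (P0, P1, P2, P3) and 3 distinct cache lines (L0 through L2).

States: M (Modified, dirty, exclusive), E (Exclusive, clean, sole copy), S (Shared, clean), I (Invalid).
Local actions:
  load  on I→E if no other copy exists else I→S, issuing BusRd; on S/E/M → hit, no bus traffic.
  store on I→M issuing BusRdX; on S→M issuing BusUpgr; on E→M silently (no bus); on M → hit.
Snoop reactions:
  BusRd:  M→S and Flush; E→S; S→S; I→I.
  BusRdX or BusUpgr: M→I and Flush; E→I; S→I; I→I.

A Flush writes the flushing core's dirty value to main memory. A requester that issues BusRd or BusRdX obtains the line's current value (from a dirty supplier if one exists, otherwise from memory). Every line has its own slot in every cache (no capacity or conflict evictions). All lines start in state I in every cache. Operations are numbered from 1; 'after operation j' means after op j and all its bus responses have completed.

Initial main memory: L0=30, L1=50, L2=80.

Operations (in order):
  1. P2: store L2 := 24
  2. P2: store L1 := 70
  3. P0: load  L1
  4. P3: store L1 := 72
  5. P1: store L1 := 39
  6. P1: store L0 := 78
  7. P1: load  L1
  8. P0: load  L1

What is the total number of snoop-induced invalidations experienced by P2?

1. P2: store L2 := 24  bus=[BusRdX]  L2: P0=I P1=I P2=M P3=I  mem[L2]=80
2. P2: store L1 := 70  bus=[BusRdX]  L1: P0=I P1=I P2=M P3=I  mem[L1]=50
3. P0: load  L1  bus=[BusRd,Flush]  L1: P0=S P1=I P2=S P3=I  mem[L1]=70
4. P3: store L1 := 72  bus=[BusRdX]  L1: P0=I P1=I P2=I P3=M  mem[L1]=70
5. P1: store L1 := 39  bus=[BusRdX,Flush]  L1: P0=I P1=M P2=I P3=I  mem[L1]=72
6. P1: store L0 := 78  bus=[BusRdX]  L0: P0=I P1=M P2=I P3=I  mem[L0]=30
7. P1: load  L1  bus=[-]  L1: P0=I P1=M P2=I P3=I  mem[L1]=72
8. P0: load  L1  bus=[BusRd,Flush]  L1: P0=S P1=S P2=I P3=I  mem[L1]=39

invalidations = 1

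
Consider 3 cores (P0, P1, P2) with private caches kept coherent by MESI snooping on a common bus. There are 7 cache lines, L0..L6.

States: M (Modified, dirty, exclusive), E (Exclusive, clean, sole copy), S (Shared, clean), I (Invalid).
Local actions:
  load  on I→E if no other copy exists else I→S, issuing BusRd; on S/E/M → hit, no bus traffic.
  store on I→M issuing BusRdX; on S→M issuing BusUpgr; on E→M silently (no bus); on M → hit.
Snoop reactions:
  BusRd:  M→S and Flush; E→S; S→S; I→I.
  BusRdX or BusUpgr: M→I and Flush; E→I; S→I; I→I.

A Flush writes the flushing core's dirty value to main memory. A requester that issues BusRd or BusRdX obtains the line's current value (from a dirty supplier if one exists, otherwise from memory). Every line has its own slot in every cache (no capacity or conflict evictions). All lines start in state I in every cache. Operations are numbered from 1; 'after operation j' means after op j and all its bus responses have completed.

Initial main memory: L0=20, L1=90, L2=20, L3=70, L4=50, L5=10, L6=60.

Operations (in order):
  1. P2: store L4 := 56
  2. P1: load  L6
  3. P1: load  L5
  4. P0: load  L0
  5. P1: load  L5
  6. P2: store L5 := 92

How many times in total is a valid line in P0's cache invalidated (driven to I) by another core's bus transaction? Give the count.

invalidations = 0

step 1: P2: store L4 := 56  ⟶  IIM  (L4)  txn=BusRdX  M[L4]=50
step 2: P1: load  L6  ⟶  IEI  (L6)  txn=BusRd  M[L6]=60
step 3: P1: load  L5  ⟶  IEI  (L5)  txn=BusRd  M[L5]=10
step 4: P0: load  L0  ⟶  EII  (L0)  txn=BusRd  M[L0]=20
step 5: P1: load  L5  ⟶  IEI  (L5)  txn=∅  M[L5]=10
step 6: P2: store L5 := 92  ⟶  IIM  (L5)  txn=BusRdX  M[L5]=10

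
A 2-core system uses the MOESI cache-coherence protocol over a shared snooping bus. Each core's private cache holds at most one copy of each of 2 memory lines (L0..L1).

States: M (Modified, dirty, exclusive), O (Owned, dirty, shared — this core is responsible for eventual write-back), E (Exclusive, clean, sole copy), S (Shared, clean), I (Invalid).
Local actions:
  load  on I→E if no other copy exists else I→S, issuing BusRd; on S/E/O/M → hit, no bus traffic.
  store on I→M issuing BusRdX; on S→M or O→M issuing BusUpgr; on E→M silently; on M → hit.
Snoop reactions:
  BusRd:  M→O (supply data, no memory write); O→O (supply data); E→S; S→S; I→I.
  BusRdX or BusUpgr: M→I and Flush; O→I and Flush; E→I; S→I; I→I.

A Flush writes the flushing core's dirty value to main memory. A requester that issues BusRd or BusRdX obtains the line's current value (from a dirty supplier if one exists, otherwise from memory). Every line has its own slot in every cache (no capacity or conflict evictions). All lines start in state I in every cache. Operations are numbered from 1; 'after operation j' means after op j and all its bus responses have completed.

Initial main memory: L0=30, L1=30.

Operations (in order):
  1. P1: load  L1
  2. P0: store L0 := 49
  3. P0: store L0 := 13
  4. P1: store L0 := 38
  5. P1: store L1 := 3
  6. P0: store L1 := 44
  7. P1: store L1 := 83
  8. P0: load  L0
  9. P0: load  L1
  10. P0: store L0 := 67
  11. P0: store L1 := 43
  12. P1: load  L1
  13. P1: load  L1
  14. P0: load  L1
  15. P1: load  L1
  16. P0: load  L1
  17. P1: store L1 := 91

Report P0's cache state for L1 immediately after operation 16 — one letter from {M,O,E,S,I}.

[1] P1: load  L1 | P0:I, P1:E(30) | bus: BusRd
[2] P0: store L0 := 49 | P0:M(49), P1:I | bus: BusRdX
[3] P0: store L0 := 13 | P0:M(13), P1:I | bus: none
[4] P1: store L0 := 38 | P0:I, P1:M(38) | bus: BusRdX,Flush
[5] P1: store L1 := 3 | P0:I, P1:M(3) | bus: none
[6] P0: store L1 := 44 | P0:M(44), P1:I | bus: BusRdX,Flush
[7] P1: store L1 := 83 | P0:I, P1:M(83) | bus: BusRdX,Flush
[8] P0: load  L0 | P0:S(38), P1:O(38) | bus: BusRd
[9] P0: load  L1 | P0:S(83), P1:O(83) | bus: BusRd
[10] P0: store L0 := 67 | P0:M(67), P1:I | bus: BusUpgr,Flush
[11] P0: store L1 := 43 | P0:M(43), P1:I | bus: BusUpgr,Flush
[12] P1: load  L1 | P0:O(43), P1:S(43) | bus: BusRd
[13] P1: load  L1 | P0:O(43), P1:S(43) | bus: none
[14] P0: load  L1 | P0:O(43), P1:S(43) | bus: none
[15] P1: load  L1 | P0:O(43), P1:S(43) | bus: none
[16] P0: load  L1 | P0:O(43), P1:S(43) | bus: none
[17] P1: store L1 := 91 | P0:I, P1:M(91) | bus: BusUpgr,Flush

state = O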